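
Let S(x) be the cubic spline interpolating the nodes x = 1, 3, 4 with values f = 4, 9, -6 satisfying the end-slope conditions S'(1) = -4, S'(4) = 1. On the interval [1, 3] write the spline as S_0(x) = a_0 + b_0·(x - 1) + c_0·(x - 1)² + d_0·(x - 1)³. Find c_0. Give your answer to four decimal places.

14.4583

Let M_i = S''(x_i). Step sizes h_i = 2, 1; slopes of the chords Δ_i = (y_(i+1) - y_i)/h_i = 5/2, -15.
  2·M_0 + 6·M_1 + 1·M_2 = 6(Δ_1 - Δ_0) = -105
Clamped end conditions give two more equations: 2h_0·M_0 + h_0·M_1 = 6(Δ_0 - S'(1)) = 39 and h_1·M_1 + 2h_1·M_2 = 6(S'(4) - Δ_1) = 96.
Solving the tridiagonal system: M_0 = 347/12, M_1 = -115/3, M_2 = 403/6.
On [1, 3], with S_0(x) = a_0 + b_0·(x - 1) + c_0·(x - 1)² + d_0·(x - 1)³: c_0 = M_0/2 = 347/24, d_0 = (M_1 - M_0)/(6h_0) = -269/48, b_0 = Δ_0 - h_0(2M_0 + M_1)/6 = -4.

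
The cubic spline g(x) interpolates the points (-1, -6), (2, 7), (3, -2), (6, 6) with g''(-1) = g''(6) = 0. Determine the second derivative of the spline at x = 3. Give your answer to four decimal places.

10.1587

With M_i denoting the second derivative at x_i, h_i = 3, 1, 3, and Δ_i = (y_(i+1) − y_i)/h_i = 13/3, -9, 8/3:
  3·M_0 + 8·M_1 + 1·M_2 = 6(Δ_1 - Δ_0) = -80
  1·M_1 + 8·M_2 + 3·M_3 = 6(Δ_2 - Δ_1) = 70
Natural end conditions: M_0 = M_3 = 0.
Solving: M_0 = 0, M_1 = -710/63, M_2 = 640/63, M_3 = 0.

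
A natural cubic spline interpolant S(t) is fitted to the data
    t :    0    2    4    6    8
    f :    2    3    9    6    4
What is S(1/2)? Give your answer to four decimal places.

Let m_i = S''(x_i). Step sizes h_i = 2, 2, 2, 2; slopes of the chords Δ_i = (y_(i+1) - y_i)/h_i = 1/2, 3, -3/2, -1.
  2·m_0 + 8·m_1 + 2·m_2 = 6(Δ_1 - Δ_0) = 15
  2·m_1 + 8·m_2 + 2·m_3 = 6(Δ_2 - Δ_1) = -27
  2·m_2 + 8·m_3 + 2·m_4 = 6(Δ_3 - Δ_2) = 3
Natural end conditions: m_0 = m_4 = 0.
Hence m_0 = 0, m_1 = 3, m_2 = -9/2, m_3 = 3/2, m_4 = 0.
On [0, 2], S(t) = 2 - 1/2·t + 0·t² + 1/4·t³.
With t = 1/2: S(1/2) = 57/32.

1.7813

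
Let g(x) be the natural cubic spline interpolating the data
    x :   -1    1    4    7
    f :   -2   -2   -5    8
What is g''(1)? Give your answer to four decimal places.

-1.5135

With m_i denoting the second derivative at x_i, h_i = 2, 3, 3, and Δ_i = (y_(i+1) − y_i)/h_i = 0, -1, 13/3:
  2·m_0 + 10·m_1 + 3·m_2 = 6(Δ_1 - Δ_0) = -6
  3·m_1 + 12·m_2 + 3·m_3 = 6(Δ_2 - Δ_1) = 32
Natural end conditions: m_0 = m_3 = 0.
Solving the tridiagonal system: m_0 = 0, m_1 = -56/37, m_2 = 338/111, m_3 = 0.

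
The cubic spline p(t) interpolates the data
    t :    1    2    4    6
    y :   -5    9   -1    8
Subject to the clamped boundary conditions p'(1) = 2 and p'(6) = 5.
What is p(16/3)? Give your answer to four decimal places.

3.5153

Put M_i = p'' at the i-th knot. Here h = (1, 2, 2) and Δ = (14, -5, 9/2), so the interior equations h_(i-1)·M_(i-1) + 2(h_(i-1)+h_i)·M_i + h_i·M_(i+1) = 6(Δ_i − Δ_(i-1)) read
  1·M_0 + 6·M_1 + 2·M_2 = 6(Δ_1 - Δ_0) = -114
  2·M_1 + 8·M_2 + 2·M_3 = 6(Δ_2 - Δ_1) = 57
Clamped end conditions give two more equations: 2h_0·M_0 + h_0·M_1 = 6(Δ_0 - p'(1)) = 72 and h_2·M_2 + 2h_2·M_3 = 6(p'(6) - Δ_2) = 3.
Solving the tridiagonal system: M_0 = 1215/23, M_1 = -774/23, M_2 = 807/46, M_3 = -369/46.
On [4, 6], p(t) = -1 - 104/23·(t - 4) + 807/92·(t - 4)² - 49/23·(t - 4)³.
With (t - 4) = 4/3: p(16/3) = 2183/621.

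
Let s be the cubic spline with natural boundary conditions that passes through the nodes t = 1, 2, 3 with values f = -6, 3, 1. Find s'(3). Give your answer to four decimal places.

Let M_i = s''(x_i). Step sizes h_i = 1, 1; slopes of the chords Δ_i = (y_(i+1) - y_i)/h_i = 9, -2.
  1·M_0 + 4·M_1 + 1·M_2 = 6(Δ_1 - Δ_0) = -66
Natural end conditions: M_0 = M_2 = 0.
Forward elimination and back-substitution give M_0 = 0, M_1 = -33/2, M_2 = 0.
On [2, 3], s'(t) = b_1 + 2c_1·(t - 2) + 3d_1·(t - 2)² with b_1 = Δ_1 - h_1(2M_1 + M_2)/6 = 7/2, c_1 = M_1/2 = -33/4, d_1 = (M_2 - M_1)/(6h_1) = 11/4. So s'(3) = -19/4.

-4.7500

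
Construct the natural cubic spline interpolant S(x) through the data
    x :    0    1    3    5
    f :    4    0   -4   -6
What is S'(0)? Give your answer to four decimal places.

-4.3182

With M_i denoting the second derivative at x_i, h_i = 1, 2, 2, and Δ_i = (y_(i+1) − y_i)/h_i = -4, -2, -1:
  1·M_0 + 6·M_1 + 2·M_2 = 6(Δ_1 - Δ_0) = 12
  2·M_1 + 8·M_2 + 2·M_3 = 6(Δ_2 - Δ_1) = 6
Natural end conditions: M_0 = M_3 = 0.
Solving the tridiagonal system: M_0 = 0, M_1 = 21/11, M_2 = 3/11, M_3 = 0.
On [0, 1], S'(x) = b_0 + 2c_0·x + 3d_0·x² with b_0 = Δ_0 - h_0(2M_0 + M_1)/6 = -95/22, c_0 = M_0/2 = 0, d_0 = (M_1 - M_0)/(6h_0) = 7/22. So S'(0) = -95/22.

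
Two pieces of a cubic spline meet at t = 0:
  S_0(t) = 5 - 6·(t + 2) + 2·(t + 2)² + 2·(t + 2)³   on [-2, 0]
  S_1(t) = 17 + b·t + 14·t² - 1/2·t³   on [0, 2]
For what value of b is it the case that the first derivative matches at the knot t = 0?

26

S_0'(t) = -6 + 4·(t + 2) + 6·(t + 2)², so S_0'(0) = 26. On the right, S_1'(0) = b, so b = 26.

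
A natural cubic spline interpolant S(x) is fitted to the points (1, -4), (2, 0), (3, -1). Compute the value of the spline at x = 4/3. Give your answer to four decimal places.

-2.2963

Put M_i = S'' at the i-th knot. Here h = (1, 1) and Δ = (4, -1), so the interior equations h_(i-1)·M_(i-1) + 2(h_(i-1)+h_i)·M_i + h_i·M_(i+1) = 6(Δ_i − Δ_(i-1)) read
  1·M_0 + 4·M_1 + 1·M_2 = 6(Δ_1 - Δ_0) = -30
Natural end conditions: M_0 = M_2 = 0.
Hence M_0 = 0, M_1 = -15/2, M_2 = 0.
On [1, 2], S(x) = -4 + 21/4·(x - 1) + 0·(x - 1)² - 5/4·(x - 1)³.
With (x - 1) = 1/3: S(4/3) = -62/27.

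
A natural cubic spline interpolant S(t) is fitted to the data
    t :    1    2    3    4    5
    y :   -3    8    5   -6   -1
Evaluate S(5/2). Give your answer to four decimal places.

8.4955

Put σ_i = S'' at the i-th knot. Here h = (1, 1, 1, 1) and Δ = (11, -3, -11, 5), so the interior equations h_(i-1)·σ_(i-1) + 2(h_(i-1)+h_i)·σ_i + h_i·σ_(i+1) = 6(Δ_i − Δ_(i-1)) read
  1·σ_0 + 4·σ_1 + 1·σ_2 = 6(Δ_1 - Δ_0) = -84
  1·σ_1 + 4·σ_2 + 1·σ_3 = 6(Δ_2 - Δ_1) = -48
  1·σ_2 + 4·σ_3 + 1·σ_4 = 6(Δ_3 - Δ_2) = 96
Natural end conditions: σ_0 = σ_4 = 0.
Hence σ_0 = 0, σ_1 = -243/14, σ_2 = -102/7, σ_3 = 387/14, σ_4 = 0.
On [2, 3], S(t) = 8 + 73/14·(t - 2) - 243/28·(t - 2)² + 13/28·(t - 2)³.
With (t - 2) = 1/2: S(5/2) = 1903/224.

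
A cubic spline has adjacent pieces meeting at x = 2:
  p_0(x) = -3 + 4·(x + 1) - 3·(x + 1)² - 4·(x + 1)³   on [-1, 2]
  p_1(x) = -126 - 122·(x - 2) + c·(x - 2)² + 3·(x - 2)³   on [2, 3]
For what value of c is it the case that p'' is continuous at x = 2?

-39

p_0''(x) = -6 - 24·(x + 1), so p_0''(2) = -78. On the right, p_1''(2) = 2c, so c = -39.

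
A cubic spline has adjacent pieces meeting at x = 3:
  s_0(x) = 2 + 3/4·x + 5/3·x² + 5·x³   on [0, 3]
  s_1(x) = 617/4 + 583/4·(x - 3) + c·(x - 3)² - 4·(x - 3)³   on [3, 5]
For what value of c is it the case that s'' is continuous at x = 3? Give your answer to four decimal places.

s_0''(x) = 10/3 + 30·x, so s_0''(3) = 280/3. On the right, s_1''(3) = 2c, so c = 140/3.

46.6667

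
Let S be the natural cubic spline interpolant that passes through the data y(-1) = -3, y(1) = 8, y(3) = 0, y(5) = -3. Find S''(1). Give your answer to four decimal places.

With m_i denoting the second derivative at x_i, h_i = 2, 2, 2, and Δ_i = (y_(i+1) − y_i)/h_i = 11/2, -4, -3/2:
  2·m_0 + 8·m_1 + 2·m_2 = 6(Δ_1 - Δ_0) = -57
  2·m_1 + 8·m_2 + 2·m_3 = 6(Δ_2 - Δ_1) = 15
Natural end conditions: m_0 = m_3 = 0.
Forward elimination and back-substitution give m_0 = 0, m_1 = -81/10, m_2 = 39/10, m_3 = 0.

-8.1000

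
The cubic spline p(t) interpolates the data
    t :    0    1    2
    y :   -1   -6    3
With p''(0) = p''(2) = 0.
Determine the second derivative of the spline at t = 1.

With m_i denoting the second derivative at x_i, h_i = 1, 1, and Δ_i = (y_(i+1) − y_i)/h_i = -5, 9:
  1·m_0 + 4·m_1 + 1·m_2 = 6(Δ_1 - Δ_0) = 84
Natural end conditions: m_0 = m_2 = 0.
Solving the tridiagonal system: m_0 = 0, m_1 = 21, m_2 = 0.

21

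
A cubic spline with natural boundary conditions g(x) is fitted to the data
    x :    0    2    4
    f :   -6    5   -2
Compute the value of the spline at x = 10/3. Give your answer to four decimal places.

Write m_i for g''(x_i). With h_i = 2, 2 and divided differences Δ_i = 11/2, -7/2, the continuity of g' gives the tridiagonal system
  2·m_0 + 8·m_1 + 2·m_2 = 6(Δ_1 - Δ_0) = -54
Natural end conditions: m_0 = m_2 = 0.
Hence m_0 = 0, m_1 = -27/4, m_2 = 0.
On [2, 4], g(x) = 5 + 1·(x - 2) - 27/8·(x - 2)² + 9/16·(x - 2)³.
With (x - 2) = 4/3: g(10/3) = 5/3.

1.6667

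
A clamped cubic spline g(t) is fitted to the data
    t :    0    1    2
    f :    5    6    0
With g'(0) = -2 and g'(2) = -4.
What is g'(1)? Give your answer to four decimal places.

-2.2500

With σ_i denoting the second derivative at x_i, h_i = 1, 1, and Δ_i = (y_(i+1) − y_i)/h_i = 1, -6:
  1·σ_0 + 4·σ_1 + 1·σ_2 = 6(Δ_1 - Δ_0) = -42
Clamped end conditions give two more equations: 2h_0·σ_0 + h_0·σ_1 = 6(Δ_0 - g'(0)) = 18 and h_1·σ_1 + 2h_1·σ_2 = 6(g'(2) - Δ_1) = 12.
Hence σ_0 = 37/2, σ_1 = -19, σ_2 = 31/2.
On [1, 2], g'(t) = b_1 + 2c_1·(t - 1) + 3d_1·(t - 1)² with b_1 = Δ_1 - h_1(2σ_1 + σ_2)/6 = -9/4, c_1 = σ_1/2 = -19/2, d_1 = (σ_2 - σ_1)/(6h_1) = 23/4. So g'(1) = -9/4.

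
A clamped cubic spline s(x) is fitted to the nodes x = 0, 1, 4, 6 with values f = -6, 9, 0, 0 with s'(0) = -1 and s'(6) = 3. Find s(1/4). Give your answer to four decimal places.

-4.5883

With M_i denoting the second derivative at x_i, h_i = 1, 3, 2, and Δ_i = (y_(i+1) − y_i)/h_i = 15, -3, 0:
  1·M_0 + 8·M_1 + 3·M_2 = 6(Δ_1 - Δ_0) = -108
  3·M_1 + 10·M_2 + 2·M_3 = 6(Δ_2 - Δ_1) = 18
Clamped end conditions give two more equations: 2h_0·M_0 + h_0·M_1 = 6(Δ_0 - s'(0)) = 96 and h_2·M_2 + 2h_2·M_3 = 6(s'(6) - Δ_2) = 18.
Solving the tridiagonal system: M_0 = 783/13, M_1 = -318/13, M_2 = 119/13, M_3 = -1/13.
On [0, 1], s(x) = -6 - 1·x + 783/26·x² - 367/26·x³.
With x = 1/4: s(1/4) = -7635/1664.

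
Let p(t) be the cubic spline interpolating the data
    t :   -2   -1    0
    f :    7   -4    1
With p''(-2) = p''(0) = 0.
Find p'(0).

9

Put M_i = p'' at the i-th knot. Here h = (1, 1) and Δ = (-11, 5), so the interior equations h_(i-1)·M_(i-1) + 2(h_(i-1)+h_i)·M_i + h_i·M_(i+1) = 6(Δ_i − Δ_(i-1)) read
  1·M_0 + 4·M_1 + 1·M_2 = 6(Δ_1 - Δ_0) = 96
Natural end conditions: M_0 = M_2 = 0.
Solving: M_0 = 0, M_1 = 24, M_2 = 0.
On [-1, 0], p'(t) = b_1 + 2c_1·(t + 1) + 3d_1·(t + 1)² with b_1 = Δ_1 - h_1(2M_1 + M_2)/6 = -3, c_1 = M_1/2 = 12, d_1 = (M_2 - M_1)/(6h_1) = -4. So p'(0) = 9.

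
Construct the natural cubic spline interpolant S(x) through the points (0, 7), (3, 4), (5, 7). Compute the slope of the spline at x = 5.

2

With M_i denoting the second derivative at x_i, h_i = 3, 2, and Δ_i = (y_(i+1) − y_i)/h_i = -1, 3/2:
  3·M_0 + 10·M_1 + 2·M_2 = 6(Δ_1 - Δ_0) = 15
Natural end conditions: M_0 = M_2 = 0.
Solving the tridiagonal system: M_0 = 0, M_1 = 3/2, M_2 = 0.
On [3, 5], S'(x) = b_1 + 2c_1·(x - 3) + 3d_1·(x - 3)² with b_1 = Δ_1 - h_1(2M_1 + M_2)/6 = 1/2, c_1 = M_1/2 = 3/4, d_1 = (M_2 - M_1)/(6h_1) = -1/8. So S'(5) = 2.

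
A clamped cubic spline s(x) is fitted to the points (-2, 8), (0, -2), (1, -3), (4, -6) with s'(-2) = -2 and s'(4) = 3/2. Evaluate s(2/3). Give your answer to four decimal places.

-2.8765

Write M_i for s''(x_i). With h_i = 2, 1, 3 and divided differences Δ_i = -5, -1, -1, the continuity of s' gives the tridiagonal system
  2·M_0 + 6·M_1 + 1·M_2 = 6(Δ_1 - Δ_0) = 24
  1·M_1 + 8·M_2 + 3·M_3 = 6(Δ_2 - Δ_1) = 0
Clamped end conditions give two more equations: 2h_0·M_0 + h_0·M_1 = 6(Δ_0 - s'(-2)) = -18 and h_2·M_2 + 2h_2·M_3 = 6(s'(4) - Δ_2) = 15.
Solving: M_0 = -337/42, M_1 = 148/21, M_2 = -47/21, M_3 = 76/21.
On [0, 1], s(x) = -2 - 125/42·x + 74/21·x² - 65/42·x³.
With x = 2/3: s(2/3) = -233/81.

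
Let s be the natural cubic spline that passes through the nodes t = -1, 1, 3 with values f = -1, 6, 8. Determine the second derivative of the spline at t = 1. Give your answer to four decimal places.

-1.8750

With M_i denoting the second derivative at x_i, h_i = 2, 2, and Δ_i = (y_(i+1) − y_i)/h_i = 7/2, 1:
  2·M_0 + 8·M_1 + 2·M_2 = 6(Δ_1 - Δ_0) = -15
Natural end conditions: M_0 = M_2 = 0.
Forward elimination and back-substitution give M_0 = 0, M_1 = -15/8, M_2 = 0.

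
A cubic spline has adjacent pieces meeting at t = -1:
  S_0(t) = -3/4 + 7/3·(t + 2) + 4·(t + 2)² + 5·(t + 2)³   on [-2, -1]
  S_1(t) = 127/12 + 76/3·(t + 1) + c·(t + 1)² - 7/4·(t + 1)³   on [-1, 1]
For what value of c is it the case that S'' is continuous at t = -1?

19

S_0''(t) = 8 + 30·(t + 2), so S_0''(-1) = 38. On the right, S_1''(-1) = 2c, so c = 19.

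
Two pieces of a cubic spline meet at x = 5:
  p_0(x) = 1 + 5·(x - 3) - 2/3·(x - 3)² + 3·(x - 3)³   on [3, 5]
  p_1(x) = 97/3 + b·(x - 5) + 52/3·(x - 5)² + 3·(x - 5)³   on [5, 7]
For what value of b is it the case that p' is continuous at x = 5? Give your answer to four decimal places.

p_0'(x) = 5 - 4/3·(x - 3) + 9·(x - 3)², so p_0'(5) = 115/3. On the right, p_1'(5) = b, so b = 115/3.

38.3333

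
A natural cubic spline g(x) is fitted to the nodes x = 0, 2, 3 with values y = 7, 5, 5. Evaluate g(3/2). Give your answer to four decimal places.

Let M_i = g''(x_i). Step sizes h_i = 2, 1; slopes of the chords Δ_i = (y_(i+1) - y_i)/h_i = -1, 0.
  2·M_0 + 6·M_1 + 1·M_2 = 6(Δ_1 - Δ_0) = 6
Natural end conditions: M_0 = M_2 = 0.
Hence M_0 = 0, M_1 = 1, M_2 = 0.
On [0, 2], g(x) = 7 - 4/3·x + 0·x² + 1/12·x³.
With x = 3/2: g(3/2) = 169/32.

5.2813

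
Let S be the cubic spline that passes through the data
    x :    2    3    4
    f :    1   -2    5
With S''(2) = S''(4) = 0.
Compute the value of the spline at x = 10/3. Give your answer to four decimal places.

Let M_i = S''(x_i). Step sizes h_i = 1, 1; slopes of the chords Δ_i = (y_(i+1) - y_i)/h_i = -3, 7.
  1·M_0 + 4·M_1 + 1·M_2 = 6(Δ_1 - Δ_0) = 60
Natural end conditions: M_0 = M_2 = 0.
Forward elimination and back-substitution give M_0 = 0, M_1 = 15, M_2 = 0.
On [3, 4], S(x) = -2 + 2·(x - 3) + 15/2·(x - 3)² - 5/2·(x - 3)³.
With (x - 3) = 1/3: S(10/3) = -16/27.

-0.5926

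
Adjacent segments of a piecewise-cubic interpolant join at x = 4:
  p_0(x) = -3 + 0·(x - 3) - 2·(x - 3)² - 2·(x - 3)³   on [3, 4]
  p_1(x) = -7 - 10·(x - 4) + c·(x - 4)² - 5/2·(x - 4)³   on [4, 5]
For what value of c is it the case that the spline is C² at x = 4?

p_0''(x) = -4 - 12·(x - 3), so p_0''(4) = -16. On the right, p_1''(4) = 2c, so c = -8.

-8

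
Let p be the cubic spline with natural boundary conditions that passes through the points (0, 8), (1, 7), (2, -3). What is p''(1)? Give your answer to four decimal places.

-13.5000

Write M_i for p''(x_i). With h_i = 1, 1 and divided differences Δ_i = -1, -10, the continuity of p' gives the tridiagonal system
  1·M_0 + 4·M_1 + 1·M_2 = 6(Δ_1 - Δ_0) = -54
Natural end conditions: M_0 = M_2 = 0.
Forward elimination and back-substitution give M_0 = 0, M_1 = -27/2, M_2 = 0.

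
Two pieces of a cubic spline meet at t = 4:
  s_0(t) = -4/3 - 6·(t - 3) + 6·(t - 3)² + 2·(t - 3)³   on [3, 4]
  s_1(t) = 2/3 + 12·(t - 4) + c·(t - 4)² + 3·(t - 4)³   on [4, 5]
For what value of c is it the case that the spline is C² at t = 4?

12

s_0''(t) = 12 + 12·(t - 3), so s_0''(4) = 24. On the right, s_1''(4) = 2c, so c = 12.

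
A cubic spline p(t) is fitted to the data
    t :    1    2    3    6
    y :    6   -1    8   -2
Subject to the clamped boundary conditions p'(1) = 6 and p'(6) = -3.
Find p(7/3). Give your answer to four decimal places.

With σ_i denoting the second derivative at x_i, h_i = 1, 1, 3, and Δ_i = (y_(i+1) − y_i)/h_i = -7, 9, -10/3:
  1·σ_0 + 4·σ_1 + 1·σ_2 = 6(Δ_1 - Δ_0) = 96
  1·σ_1 + 8·σ_2 + 3·σ_3 = 6(Δ_2 - Δ_1) = -74
Clamped end conditions give two more equations: 2h_0·σ_0 + h_0·σ_1 = 6(Δ_0 - p'(1)) = -78 and h_2·σ_2 + 2h_2·σ_3 = 6(p'(6) - Δ_2) = 2.
Solving: σ_0 = -1766/29, σ_1 = 1270/29, σ_2 = -530/29, σ_3 = 824/87.
On [2, 3], p(t) = -1 - 74/29·(t - 2) + 635/29·(t - 2)² - 300/29·(t - 2)³.
With (t - 2) = 1/3: p(7/3) = 52/261.

0.1992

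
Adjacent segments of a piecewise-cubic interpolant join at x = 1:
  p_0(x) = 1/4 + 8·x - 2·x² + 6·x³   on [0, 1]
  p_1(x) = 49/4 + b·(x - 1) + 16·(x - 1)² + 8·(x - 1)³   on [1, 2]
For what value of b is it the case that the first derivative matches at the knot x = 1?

p_0'(x) = 8 - 4·x + 18·x², so p_0'(1) = 22. On the right, p_1'(1) = b, so b = 22.

22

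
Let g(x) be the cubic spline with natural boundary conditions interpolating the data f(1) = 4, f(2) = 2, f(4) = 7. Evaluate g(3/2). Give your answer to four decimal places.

2.7188

Put M_i = g'' at the i-th knot. Here h = (1, 2) and Δ = (-2, 5/2), so the interior equations h_(i-1)·M_(i-1) + 2(h_(i-1)+h_i)·M_i + h_i·M_(i+1) = 6(Δ_i − Δ_(i-1)) read
  1·M_0 + 6·M_1 + 2·M_2 = 6(Δ_1 - Δ_0) = 27
Natural end conditions: M_0 = M_2 = 0.
Solving: M_0 = 0, M_1 = 9/2, M_2 = 0.
On [1, 2], g(x) = 4 - 11/4·(x - 1) + 0·(x - 1)² + 3/4·(x - 1)³.
With (x - 1) = 1/2: g(3/2) = 87/32.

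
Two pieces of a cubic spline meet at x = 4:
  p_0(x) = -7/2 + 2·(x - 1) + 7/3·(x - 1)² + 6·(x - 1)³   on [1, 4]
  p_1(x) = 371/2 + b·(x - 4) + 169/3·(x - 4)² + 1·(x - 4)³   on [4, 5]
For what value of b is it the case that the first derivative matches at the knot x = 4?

178

p_0'(x) = 2 + 14/3·(x - 1) + 18·(x - 1)², so p_0'(4) = 178. On the right, p_1'(4) = b, so b = 178.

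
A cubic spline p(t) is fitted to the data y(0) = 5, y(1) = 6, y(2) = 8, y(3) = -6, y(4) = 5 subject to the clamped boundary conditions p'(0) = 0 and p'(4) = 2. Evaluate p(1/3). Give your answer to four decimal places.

4.9048

With M_i denoting the second derivative at x_i, h_i = 1, 1, 1, 1, and Δ_i = (y_(i+1) − y_i)/h_i = 1, 2, -14, 11:
  1·M_0 + 4·M_1 + 1·M_2 = 6(Δ_1 - Δ_0) = 6
  1·M_1 + 4·M_2 + 1·M_3 = 6(Δ_2 - Δ_1) = -96
  1·M_2 + 4·M_3 + 1·M_4 = 6(Δ_3 - Δ_2) = 150
Clamped end conditions give two more equations: 2h_0·M_0 + h_0·M_1 = 6(Δ_0 - p'(0)) = 6 and h_3·M_3 + 2h_3·M_4 = 6(p'(4) - Δ_3) = -54.
Hence M_0 = -25/7, M_1 = 92/7, M_2 = -43, M_3 = 440/7, M_4 = -409/7.
On [0, 1], p(t) = 5 + 0·t - 25/14·t² + 39/14·t³.
With t = 1/3: p(1/3) = 103/21.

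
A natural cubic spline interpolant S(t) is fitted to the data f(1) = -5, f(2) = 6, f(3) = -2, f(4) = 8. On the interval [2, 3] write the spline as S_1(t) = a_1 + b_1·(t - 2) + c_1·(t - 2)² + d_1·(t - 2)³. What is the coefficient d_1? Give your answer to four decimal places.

12.3333

Put M_i = S'' at the i-th knot. Here h = (1, 1, 1) and Δ = (11, -8, 10), so the interior equations h_(i-1)·M_(i-1) + 2(h_(i-1)+h_i)·M_i + h_i·M_(i+1) = 6(Δ_i − Δ_(i-1)) read
  1·M_0 + 4·M_1 + 1·M_2 = 6(Δ_1 - Δ_0) = -114
  1·M_1 + 4·M_2 + 1·M_3 = 6(Δ_2 - Δ_1) = 108
Natural end conditions: M_0 = M_3 = 0.
Solving: M_0 = 0, M_1 = -188/5, M_2 = 182/5, M_3 = 0.
On [2, 3], with S_1(t) = a_1 + b_1·(t - 2) + c_1·(t - 2)² + d_1·(t - 2)³: c_1 = M_1/2 = -94/5, d_1 = (M_2 - M_1)/(6h_1) = 37/3, b_1 = Δ_1 - h_1(2M_1 + M_2)/6 = -23/15.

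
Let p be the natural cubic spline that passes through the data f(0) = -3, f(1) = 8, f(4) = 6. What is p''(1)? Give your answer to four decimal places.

-8.7500

Put M_i = p'' at the i-th knot. Here h = (1, 3) and Δ = (11, -2/3), so the interior equations h_(i-1)·M_(i-1) + 2(h_(i-1)+h_i)·M_i + h_i·M_(i+1) = 6(Δ_i − Δ_(i-1)) read
  1·M_0 + 8·M_1 + 3·M_2 = 6(Δ_1 - Δ_0) = -70
Natural end conditions: M_0 = M_2 = 0.
Hence M_0 = 0, M_1 = -35/4, M_2 = 0.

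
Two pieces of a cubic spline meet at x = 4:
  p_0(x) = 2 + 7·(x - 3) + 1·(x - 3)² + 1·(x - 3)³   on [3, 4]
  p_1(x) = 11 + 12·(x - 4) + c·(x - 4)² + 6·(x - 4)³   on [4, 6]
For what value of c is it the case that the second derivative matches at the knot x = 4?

4

p_0''(x) = 2 + 6·(x - 3), so p_0''(4) = 8. On the right, p_1''(4) = 2c, so c = 4.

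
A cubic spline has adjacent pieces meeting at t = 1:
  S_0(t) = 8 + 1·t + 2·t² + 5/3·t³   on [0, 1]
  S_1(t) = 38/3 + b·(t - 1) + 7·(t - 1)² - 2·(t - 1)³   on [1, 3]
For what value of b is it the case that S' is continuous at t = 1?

10

S_0'(t) = 1 + 4·t + 5·t², so S_0'(1) = 10. On the right, S_1'(1) = b, so b = 10.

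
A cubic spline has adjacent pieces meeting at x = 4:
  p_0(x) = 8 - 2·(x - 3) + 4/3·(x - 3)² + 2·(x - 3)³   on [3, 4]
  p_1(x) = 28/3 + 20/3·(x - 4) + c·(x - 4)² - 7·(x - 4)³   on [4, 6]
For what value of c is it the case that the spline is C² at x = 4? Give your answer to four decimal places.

7.3333

p_0''(x) = 8/3 + 12·(x - 3), so p_0''(4) = 44/3. On the right, p_1''(4) = 2c, so c = 22/3.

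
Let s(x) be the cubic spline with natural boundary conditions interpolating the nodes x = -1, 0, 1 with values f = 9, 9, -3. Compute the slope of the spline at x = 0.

-6

Write M_i for s''(x_i). With h_i = 1, 1 and divided differences Δ_i = 0, -12, the continuity of s' gives the tridiagonal system
  1·M_0 + 4·M_1 + 1·M_2 = 6(Δ_1 - Δ_0) = -72
Natural end conditions: M_0 = M_2 = 0.
Solving the tridiagonal system: M_0 = 0, M_1 = -18, M_2 = 0.
On [0, 1], s'(x) = b_1 + 2c_1·x + 3d_1·x² with b_1 = Δ_1 - h_1(2M_1 + M_2)/6 = -6, c_1 = M_1/2 = -9, d_1 = (M_2 - M_1)/(6h_1) = 3. So s'(0) = -6.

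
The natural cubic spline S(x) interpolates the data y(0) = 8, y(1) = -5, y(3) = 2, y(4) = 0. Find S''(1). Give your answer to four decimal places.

20.6250

With M_i denoting the second derivative at x_i, h_i = 1, 2, 1, and Δ_i = (y_(i+1) − y_i)/h_i = -13, 7/2, -2:
  1·M_0 + 6·M_1 + 2·M_2 = 6(Δ_1 - Δ_0) = 99
  2·M_1 + 6·M_2 + 1·M_3 = 6(Δ_2 - Δ_1) = -33
Natural end conditions: M_0 = M_3 = 0.
Forward elimination and back-substitution give M_0 = 0, M_1 = 165/8, M_2 = -99/8, M_3 = 0.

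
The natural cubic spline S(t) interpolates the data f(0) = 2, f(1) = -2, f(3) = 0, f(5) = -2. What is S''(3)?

-3

Let M_i = S''(x_i). Step sizes h_i = 1, 2, 2; slopes of the chords Δ_i = (y_(i+1) - y_i)/h_i = -4, 1, -1.
  1·M_0 + 6·M_1 + 2·M_2 = 6(Δ_1 - Δ_0) = 30
  2·M_1 + 8·M_2 + 2·M_3 = 6(Δ_2 - Δ_1) = -12
Natural end conditions: M_0 = M_3 = 0.
Solving: M_0 = 0, M_1 = 6, M_2 = -3, M_3 = 0.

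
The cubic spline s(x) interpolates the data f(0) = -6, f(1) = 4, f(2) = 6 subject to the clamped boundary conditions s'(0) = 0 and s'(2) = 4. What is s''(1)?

Put M_i = s'' at the i-th knot. Here h = (1, 1) and Δ = (10, 2), so the interior equations h_(i-1)·M_(i-1) + 2(h_(i-1)+h_i)·M_i + h_i·M_(i+1) = 6(Δ_i − Δ_(i-1)) read
  1·M_0 + 4·M_1 + 1·M_2 = 6(Δ_1 - Δ_0) = -48
Clamped end conditions give two more equations: 2h_0·M_0 + h_0·M_1 = 6(Δ_0 - s'(0)) = 60 and h_1·M_1 + 2h_1·M_2 = 6(s'(2) - Δ_1) = 12.
Hence M_0 = 44, M_1 = -28, M_2 = 20.

-28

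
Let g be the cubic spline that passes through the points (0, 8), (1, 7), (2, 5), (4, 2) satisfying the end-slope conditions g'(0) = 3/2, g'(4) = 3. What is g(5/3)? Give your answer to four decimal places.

5.7559

Write m_i for g''(x_i). With h_i = 1, 1, 2 and divided differences Δ_i = -1, -2, -3/2, the continuity of g' gives the tridiagonal system
  1·m_0 + 4·m_1 + 1·m_2 = 6(Δ_1 - Δ_0) = -6
  1·m_1 + 6·m_2 + 2·m_3 = 6(Δ_2 - Δ_1) = 3
Clamped end conditions give two more equations: 2h_0·m_0 + h_0·m_1 = 6(Δ_0 - g'(0)) = -15 and h_2·m_2 + 2h_2·m_3 = 6(g'(4) - Δ_2) = 27.
Forward elimination and back-substitution give m_0 = -177/22, m_1 = 12/11, m_2 = -51/22, m_3 = 87/11.
On [1, 2], g(x) = 7 - 87/44·(x - 1) + 6/11·(x - 1)² - 25/44·(x - 1)³.
With (x - 1) = 2/3: g(5/3) = 3419/594.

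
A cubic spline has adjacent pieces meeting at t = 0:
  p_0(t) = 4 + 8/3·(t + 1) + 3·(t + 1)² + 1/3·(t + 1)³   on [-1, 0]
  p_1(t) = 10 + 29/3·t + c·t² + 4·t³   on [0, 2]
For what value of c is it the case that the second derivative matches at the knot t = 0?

4

p_0''(t) = 6 + 2·(t + 1), so p_0''(0) = 8. On the right, p_1''(0) = 2c, so c = 4.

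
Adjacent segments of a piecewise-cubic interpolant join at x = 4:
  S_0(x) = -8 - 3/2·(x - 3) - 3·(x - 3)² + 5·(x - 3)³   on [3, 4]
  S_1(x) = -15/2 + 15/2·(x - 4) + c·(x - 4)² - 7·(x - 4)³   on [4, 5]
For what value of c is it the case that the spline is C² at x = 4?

12

S_0''(x) = -6 + 30·(x - 3), so S_0''(4) = 24. On the right, S_1''(4) = 2c, so c = 12.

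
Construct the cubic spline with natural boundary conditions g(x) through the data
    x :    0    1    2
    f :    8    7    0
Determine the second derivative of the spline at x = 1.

-9

Let m_i = g''(x_i). Step sizes h_i = 1, 1; slopes of the chords Δ_i = (y_(i+1) - y_i)/h_i = -1, -7.
  1·m_0 + 4·m_1 + 1·m_2 = 6(Δ_1 - Δ_0) = -36
Natural end conditions: m_0 = m_2 = 0.
Hence m_0 = 0, m_1 = -9, m_2 = 0.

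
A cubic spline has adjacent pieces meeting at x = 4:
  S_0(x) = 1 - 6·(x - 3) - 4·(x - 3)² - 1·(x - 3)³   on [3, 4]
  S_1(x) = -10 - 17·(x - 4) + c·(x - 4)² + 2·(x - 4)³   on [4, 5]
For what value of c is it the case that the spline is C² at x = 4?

-7

S_0''(x) = -8 - 6·(x - 3), so S_0''(4) = -14. On the right, S_1''(4) = 2c, so c = -7.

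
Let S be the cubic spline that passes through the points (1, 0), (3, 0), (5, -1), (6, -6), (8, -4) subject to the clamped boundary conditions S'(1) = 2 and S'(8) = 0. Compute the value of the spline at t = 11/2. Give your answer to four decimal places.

Put M_i = S'' at the i-th knot. Here h = (2, 2, 1, 2) and Δ = (0, -1/2, -5, 1), so the interior equations h_(i-1)·M_(i-1) + 2(h_(i-1)+h_i)·M_i + h_i·M_(i+1) = 6(Δ_i − Δ_(i-1)) read
  2·M_0 + 8·M_1 + 2·M_2 = 6(Δ_1 - Δ_0) = -3
  2·M_1 + 6·M_2 + 1·M_3 = 6(Δ_2 - Δ_1) = -27
  1·M_2 + 6·M_3 + 2·M_4 = 6(Δ_3 - Δ_2) = 36
Clamped end conditions give two more equations: 2h_0·M_0 + h_0·M_1 = 6(Δ_0 - S'(1)) = -12 and h_3·M_3 + 2h_3·M_4 = 6(S'(8) - Δ_3) = -6.
Solving: M_0 = -511/122, M_1 = 145/61, M_2 = -416/61, M_3 = 559/61, M_4 = -371/61.
On [5, 6], S(t) = -1 - 519/122·(t - 5) - 208/61·(t - 5)² + 325/122·(t - 5)³.
With (t - 5) = 1/2: S(11/2) = -3559/976.

-3.6465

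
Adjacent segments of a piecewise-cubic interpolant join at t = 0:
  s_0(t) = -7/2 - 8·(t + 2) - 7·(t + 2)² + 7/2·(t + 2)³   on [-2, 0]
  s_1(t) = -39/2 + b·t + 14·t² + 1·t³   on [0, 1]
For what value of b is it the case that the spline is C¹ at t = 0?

6

s_0'(t) = -8 - 14·(t + 2) + 21/2·(t + 2)², so s_0'(0) = 6. On the right, s_1'(0) = b, so b = 6.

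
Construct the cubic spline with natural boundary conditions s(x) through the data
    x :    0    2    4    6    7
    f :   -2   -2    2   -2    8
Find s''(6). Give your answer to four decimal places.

14.4878

Put M_i = s'' at the i-th knot. Here h = (2, 2, 2, 1) and Δ = (0, 2, -2, 10), so the interior equations h_(i-1)·M_(i-1) + 2(h_(i-1)+h_i)·M_i + h_i·M_(i+1) = 6(Δ_i − Δ_(i-1)) read
  2·M_0 + 8·M_1 + 2·M_2 = 6(Δ_1 - Δ_0) = 12
  2·M_1 + 8·M_2 + 2·M_3 = 6(Δ_2 - Δ_1) = -24
  2·M_2 + 6·M_3 + 1·M_4 = 6(Δ_3 - Δ_2) = 72
Natural end conditions: M_0 = M_4 = 0.
Hence M_0 = 0, M_1 = 138/41, M_2 = -306/41, M_3 = 594/41, M_4 = 0.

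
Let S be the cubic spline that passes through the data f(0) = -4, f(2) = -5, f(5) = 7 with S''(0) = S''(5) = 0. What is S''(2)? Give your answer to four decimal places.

Write σ_i for S''(x_i). With h_i = 2, 3 and divided differences Δ_i = -1/2, 4, the continuity of S' gives the tridiagonal system
  2·σ_0 + 10·σ_1 + 3·σ_2 = 6(Δ_1 - Δ_0) = 27
Natural end conditions: σ_0 = σ_2 = 0.
Forward elimination and back-substitution give σ_0 = 0, σ_1 = 27/10, σ_2 = 0.

2.7000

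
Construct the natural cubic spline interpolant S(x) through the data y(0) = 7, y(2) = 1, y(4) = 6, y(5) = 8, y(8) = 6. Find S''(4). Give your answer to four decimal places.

-1.7209

Let σ_i = S''(x_i). Step sizes h_i = 2, 2, 1, 3; slopes of the chords Δ_i = (y_(i+1) - y_i)/h_i = -3, 5/2, 2, -2/3.
  2·σ_0 + 8·σ_1 + 2·σ_2 = 6(Δ_1 - Δ_0) = 33
  2·σ_1 + 6·σ_2 + 1·σ_3 = 6(Δ_2 - Δ_1) = -3
  1·σ_2 + 8·σ_3 + 3·σ_4 = 6(Δ_3 - Δ_2) = -16
Natural end conditions: σ_0 = σ_4 = 0.
Solving the tridiagonal system: σ_0 = 0, σ_1 = 1567/344, σ_2 = -74/43, σ_3 = -307/172, σ_4 = 0.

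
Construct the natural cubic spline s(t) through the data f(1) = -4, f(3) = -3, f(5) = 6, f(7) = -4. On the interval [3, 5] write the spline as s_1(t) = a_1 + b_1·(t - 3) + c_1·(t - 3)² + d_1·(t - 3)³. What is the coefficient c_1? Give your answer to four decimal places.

2.5500

Let M_i = s''(x_i). Step sizes h_i = 2, 2, 2; slopes of the chords Δ_i = (y_(i+1) - y_i)/h_i = 1/2, 9/2, -5.
  2·M_0 + 8·M_1 + 2·M_2 = 6(Δ_1 - Δ_0) = 24
  2·M_1 + 8·M_2 + 2·M_3 = 6(Δ_2 - Δ_1) = -57
Natural end conditions: M_0 = M_3 = 0.
Solving: M_0 = 0, M_1 = 51/10, M_2 = -42/5, M_3 = 0.
On [3, 5], with s_1(t) = a_1 + b_1·(t - 3) + c_1·(t - 3)² + d_1·(t - 3)³: c_1 = M_1/2 = 51/20, d_1 = (M_2 - M_1)/(6h_1) = -9/8, b_1 = Δ_1 - h_1(2M_1 + M_2)/6 = 39/10.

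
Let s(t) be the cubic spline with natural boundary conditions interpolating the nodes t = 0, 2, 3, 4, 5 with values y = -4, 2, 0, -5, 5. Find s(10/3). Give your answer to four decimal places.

With M_i denoting the second derivative at x_i, h_i = 2, 1, 1, 1, and Δ_i = (y_(i+1) − y_i)/h_i = 3, -2, -5, 10:
  2·M_0 + 6·M_1 + 1·M_2 = 6(Δ_1 - Δ_0) = -30
  1·M_1 + 4·M_2 + 1·M_3 = 6(Δ_2 - Δ_1) = -18
  1·M_2 + 4·M_3 + 1·M_4 = 6(Δ_3 - Δ_2) = 90
Natural end conditions: M_0 = M_4 = 0.
Solving: M_0 = 0, M_1 = -144/43, M_2 = -426/43, M_3 = 1074/43, M_4 = 0.
On [3, 4], s(t) = 0 - 252/43·(t - 3) - 213/43·(t - 3)² + 250/43·(t - 3)³.
With (t - 3) = 1/3: s(10/3) = -2657/1161.

-2.2885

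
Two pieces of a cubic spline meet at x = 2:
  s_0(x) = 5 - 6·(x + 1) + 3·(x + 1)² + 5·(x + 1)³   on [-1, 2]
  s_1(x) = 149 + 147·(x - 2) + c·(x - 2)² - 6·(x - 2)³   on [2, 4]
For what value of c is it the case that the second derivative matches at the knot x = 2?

s_0''(x) = 6 + 30·(x + 1), so s_0''(2) = 96. On the right, s_1''(2) = 2c, so c = 48.

48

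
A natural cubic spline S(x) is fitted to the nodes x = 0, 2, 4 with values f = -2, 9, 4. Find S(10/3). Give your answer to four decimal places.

6.8519

Put m_i = S'' at the i-th knot. Here h = (2, 2) and Δ = (11/2, -5/2), so the interior equations h_(i-1)·m_(i-1) + 2(h_(i-1)+h_i)·m_i + h_i·m_(i+1) = 6(Δ_i − Δ_(i-1)) read
  2·m_0 + 8·m_1 + 2·m_2 = 6(Δ_1 - Δ_0) = -48
Natural end conditions: m_0 = m_2 = 0.
Solving the tridiagonal system: m_0 = 0, m_1 = -6, m_2 = 0.
On [2, 4], S(x) = 9 + 3/2·(x - 2) - 3·(x - 2)² + 1/2·(x - 2)³.
With (x - 2) = 4/3: S(10/3) = 185/27.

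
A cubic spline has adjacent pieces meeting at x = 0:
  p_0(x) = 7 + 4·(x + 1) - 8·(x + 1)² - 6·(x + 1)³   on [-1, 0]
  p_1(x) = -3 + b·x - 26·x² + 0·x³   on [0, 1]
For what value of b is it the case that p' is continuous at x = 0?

-30

p_0'(x) = 4 - 16·(x + 1) - 18·(x + 1)², so p_0'(0) = -30. On the right, p_1'(0) = b, so b = -30.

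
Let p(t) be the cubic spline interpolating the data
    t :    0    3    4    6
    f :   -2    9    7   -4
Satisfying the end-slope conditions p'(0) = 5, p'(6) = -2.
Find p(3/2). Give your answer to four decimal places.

Let σ_i = p''(x_i). Step sizes h_i = 3, 1, 2; slopes of the chords Δ_i = (y_(i+1) - y_i)/h_i = 11/3, -2, -11/2.
  3·σ_0 + 8·σ_1 + 1·σ_2 = 6(Δ_1 - Δ_0) = -34
  1·σ_1 + 6·σ_2 + 2·σ_3 = 6(Δ_2 - Δ_1) = -21
Clamped end conditions give two more equations: 2h_0·σ_0 + h_0·σ_1 = 6(Δ_0 - p'(0)) = -8 and h_2·σ_2 + 2h_2·σ_3 = 6(p'(6) - Δ_2) = 21.
Forward elimination and back-substitution give σ_0 = 23/42, σ_1 = -79/21, σ_2 = -233/42, σ_3 = 337/42.
On [0, 3], p(t) = -2 + 5·t + 23/84·t² - 181/756·t³.
With t = 3/2: p(3/2) = 1189/224.

5.3080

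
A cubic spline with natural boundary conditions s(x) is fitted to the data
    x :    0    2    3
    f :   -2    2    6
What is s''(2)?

With m_i denoting the second derivative at x_i, h_i = 2, 1, and Δ_i = (y_(i+1) − y_i)/h_i = 2, 4:
  2·m_0 + 6·m_1 + 1·m_2 = 6(Δ_1 - Δ_0) = 12
Natural end conditions: m_0 = m_2 = 0.
Forward elimination and back-substitution give m_0 = 0, m_1 = 2, m_2 = 0.

2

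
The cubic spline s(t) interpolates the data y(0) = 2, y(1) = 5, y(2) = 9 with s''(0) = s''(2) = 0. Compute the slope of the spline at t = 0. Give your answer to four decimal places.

With m_i denoting the second derivative at x_i, h_i = 1, 1, and Δ_i = (y_(i+1) − y_i)/h_i = 3, 4:
  1·m_0 + 4·m_1 + 1·m_2 = 6(Δ_1 - Δ_0) = 6
Natural end conditions: m_0 = m_2 = 0.
Solving the tridiagonal system: m_0 = 0, m_1 = 3/2, m_2 = 0.
On [0, 1], s'(t) = b_0 + 2c_0·t + 3d_0·t² with b_0 = Δ_0 - h_0(2m_0 + m_1)/6 = 11/4, c_0 = m_0/2 = 0, d_0 = (m_1 - m_0)/(6h_0) = 1/4. So s'(0) = 11/4.

2.7500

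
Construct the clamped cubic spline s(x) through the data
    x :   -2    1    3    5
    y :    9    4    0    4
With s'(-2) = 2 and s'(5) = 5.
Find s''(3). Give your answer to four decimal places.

1.9730

Let M_i = s''(x_i). Step sizes h_i = 3, 2, 2; slopes of the chords Δ_i = (y_(i+1) - y_i)/h_i = -5/3, -2, 2.
  3·M_0 + 10·M_1 + 2·M_2 = 6(Δ_1 - Δ_0) = -2
  2·M_1 + 8·M_2 + 2·M_3 = 6(Δ_2 - Δ_1) = 24
Clamped end conditions give two more equations: 2h_0·M_0 + h_0·M_1 = 6(Δ_0 - s'(-2)) = -22 and h_2·M_2 + 2h_2·M_3 = 6(s'(5) - Δ_2) = 18.
Hence M_0 = -440/111, M_1 = 22/37, M_2 = 73/37, M_3 = 130/37.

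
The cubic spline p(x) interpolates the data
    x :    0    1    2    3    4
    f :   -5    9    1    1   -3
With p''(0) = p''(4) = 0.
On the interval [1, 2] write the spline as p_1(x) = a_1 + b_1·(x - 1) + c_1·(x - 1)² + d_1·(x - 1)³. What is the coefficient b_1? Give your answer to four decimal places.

Put M_i = p'' at the i-th knot. Here h = (1, 1, 1, 1) and Δ = (14, -8, 0, -4), so the interior equations h_(i-1)·M_(i-1) + 2(h_(i-1)+h_i)·M_i + h_i·M_(i+1) = 6(Δ_i − Δ_(i-1)) read
  1·M_0 + 4·M_1 + 1·M_2 = 6(Δ_1 - Δ_0) = -132
  1·M_1 + 4·M_2 + 1·M_3 = 6(Δ_2 - Δ_1) = 48
  1·M_2 + 4·M_3 + 1·M_4 = 6(Δ_3 - Δ_2) = -24
Natural end conditions: M_0 = M_4 = 0.
Hence M_0 = 0, M_1 = -549/14, M_2 = 174/7, M_3 = -171/14, M_4 = 0.
On [1, 2], with p_1(x) = a_1 + b_1·(x - 1) + c_1·(x - 1)² + d_1·(x - 1)³: c_1 = M_1/2 = -549/28, d_1 = (M_2 - M_1)/(6h_1) = 299/28, b_1 = Δ_1 - h_1(2M_1 + M_2)/6 = 13/14.

0.9286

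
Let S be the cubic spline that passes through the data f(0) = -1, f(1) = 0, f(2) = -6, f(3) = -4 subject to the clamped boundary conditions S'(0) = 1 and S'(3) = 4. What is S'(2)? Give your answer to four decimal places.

Put σ_i = S'' at the i-th knot. Here h = (1, 1, 1) and Δ = (1, -6, 2), so the interior equations h_(i-1)·σ_(i-1) + 2(h_(i-1)+h_i)·σ_i + h_i·σ_(i+1) = 6(Δ_i − Δ_(i-1)) read
  1·σ_0 + 4·σ_1 + 1·σ_2 = 6(Δ_1 - Δ_0) = -42
  1·σ_1 + 4·σ_2 + 1·σ_3 = 6(Δ_2 - Δ_1) = 48
Clamped end conditions give two more equations: 2h_0·σ_0 + h_0·σ_1 = 6(Δ_0 - S'(0)) = 0 and h_2·σ_2 + 2h_2·σ_3 = 6(S'(3) - Δ_2) = 12.
Solving: σ_0 = 42/5, σ_1 = -84/5, σ_2 = 84/5, σ_3 = -12/5.
On [2, 3], S'(x) = b_2 + 2c_2·(x - 2) + 3d_2·(x - 2)² with b_2 = Δ_2 - h_2(2σ_2 + σ_3)/6 = -16/5, c_2 = σ_2/2 = 42/5, d_2 = (σ_3 - σ_2)/(6h_2) = -16/5. So S'(2) = -16/5.

-3.2000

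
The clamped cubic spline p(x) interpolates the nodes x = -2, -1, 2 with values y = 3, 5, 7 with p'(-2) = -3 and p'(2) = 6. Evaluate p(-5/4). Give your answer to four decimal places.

Put σ_i = p'' at the i-th knot. Here h = (1, 3) and Δ = (2, 2/3), so the interior equations h_(i-1)·σ_(i-1) + 2(h_(i-1)+h_i)·σ_i + h_i·σ_(i+1) = 6(Δ_i − Δ_(i-1)) read
  1·σ_0 + 8·σ_1 + 3·σ_2 = 6(Δ_1 - Δ_0) = -8
Clamped end conditions give two more equations: 2h_0·σ_0 + h_0·σ_1 = 6(Δ_0 - p'(-2)) = 30 and h_1·σ_1 + 2h_1·σ_2 = 6(p'(2) - Δ_1) = 32.
Forward elimination and back-substitution give σ_0 = 73/4, σ_1 = -13/2, σ_2 = 103/12.
On [-2, -1], p(x) = 3 - 3·(x + 2) + 73/8·(x + 2)² - 33/8·(x + 2)³.
With (x + 2) = 3/4: p(-5/4) = 2121/512.

4.1426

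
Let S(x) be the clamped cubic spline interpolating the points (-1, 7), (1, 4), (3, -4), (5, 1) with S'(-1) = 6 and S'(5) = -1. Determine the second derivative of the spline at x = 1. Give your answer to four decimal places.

With M_i denoting the second derivative at x_i, h_i = 2, 2, 2, and Δ_i = (y_(i+1) − y_i)/h_i = -3/2, -4, 5/2:
  2·M_0 + 8·M_1 + 2·M_2 = 6(Δ_1 - Δ_0) = -15
  2·M_1 + 8·M_2 + 2·M_3 = 6(Δ_2 - Δ_1) = 39
Clamped end conditions give two more equations: 2h_0·M_0 + h_0·M_1 = 6(Δ_0 - S'(-1)) = -45 and h_2·M_2 + 2h_2·M_3 = 6(S'(5) - Δ_2) = -21.
Hence M_0 = -161/15, M_1 = -31/30, M_2 = 221/30, M_3 = -134/15.

-1.0333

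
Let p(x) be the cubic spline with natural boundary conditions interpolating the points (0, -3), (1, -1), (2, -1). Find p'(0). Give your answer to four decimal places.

2.5000

With M_i denoting the second derivative at x_i, h_i = 1, 1, and Δ_i = (y_(i+1) − y_i)/h_i = 2, 0:
  1·M_0 + 4·M_1 + 1·M_2 = 6(Δ_1 - Δ_0) = -12
Natural end conditions: M_0 = M_2 = 0.
Solving: M_0 = 0, M_1 = -3, M_2 = 0.
On [0, 1], p'(x) = b_0 + 2c_0·x + 3d_0·x² with b_0 = Δ_0 - h_0(2M_0 + M_1)/6 = 5/2, c_0 = M_0/2 = 0, d_0 = (M_1 - M_0)/(6h_0) = -1/2. So p'(0) = 5/2.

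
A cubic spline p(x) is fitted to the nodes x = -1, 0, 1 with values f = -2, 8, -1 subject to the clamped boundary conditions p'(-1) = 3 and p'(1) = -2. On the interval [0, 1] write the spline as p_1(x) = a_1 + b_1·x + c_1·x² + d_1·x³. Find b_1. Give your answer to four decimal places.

Put M_i = p'' at the i-th knot. Here h = (1, 1) and Δ = (10, -9), so the interior equations h_(i-1)·M_(i-1) + 2(h_(i-1)+h_i)·M_i + h_i·M_(i+1) = 6(Δ_i − Δ_(i-1)) read
  1·M_0 + 4·M_1 + 1·M_2 = 6(Δ_1 - Δ_0) = -114
Clamped end conditions give two more equations: 2h_0·M_0 + h_0·M_1 = 6(Δ_0 - p'(-1)) = 42 and h_1·M_1 + 2h_1·M_2 = 6(p'(1) - Δ_1) = 42.
Solving the tridiagonal system: M_0 = 47, M_1 = -52, M_2 = 47.
On [0, 1], with p_1(x) = a_1 + b_1·x + c_1·x² + d_1·x³: c_1 = M_1/2 = -26, d_1 = (M_2 - M_1)/(6h_1) = 33/2, b_1 = Δ_1 - h_1(2M_1 + M_2)/6 = 1/2.

0.5000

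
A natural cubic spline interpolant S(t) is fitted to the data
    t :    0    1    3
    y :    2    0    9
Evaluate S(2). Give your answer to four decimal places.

Write M_i for S''(x_i). With h_i = 1, 2 and divided differences Δ_i = -2, 9/2, the continuity of S' gives the tridiagonal system
  1·M_0 + 6·M_1 + 2·M_2 = 6(Δ_1 - Δ_0) = 39
Natural end conditions: M_0 = M_2 = 0.
Solving: M_0 = 0, M_1 = 13/2, M_2 = 0.
On [1, 3], S(t) = 0 + 1/6·(t - 1) + 13/4·(t - 1)² - 13/24·(t - 1)³.
With (t - 1) = 1: S(2) = 23/8.

2.8750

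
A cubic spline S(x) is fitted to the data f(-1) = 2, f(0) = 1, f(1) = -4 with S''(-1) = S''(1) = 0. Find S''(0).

-6

Write M_i for S''(x_i). With h_i = 1, 1 and divided differences Δ_i = -1, -5, the continuity of S' gives the tridiagonal system
  1·M_0 + 4·M_1 + 1·M_2 = 6(Δ_1 - Δ_0) = -24
Natural end conditions: M_0 = M_2 = 0.
Forward elimination and back-substitution give M_0 = 0, M_1 = -6, M_2 = 0.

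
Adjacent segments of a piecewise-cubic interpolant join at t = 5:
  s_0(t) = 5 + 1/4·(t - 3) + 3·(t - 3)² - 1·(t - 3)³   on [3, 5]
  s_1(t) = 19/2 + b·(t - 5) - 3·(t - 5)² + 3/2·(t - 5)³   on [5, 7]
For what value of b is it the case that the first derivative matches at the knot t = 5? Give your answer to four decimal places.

s_0'(t) = 1/4 + 6·(t - 3) - 3·(t - 3)², so s_0'(5) = 1/4. On the right, s_1'(5) = b, so b = 1/4.

0.2500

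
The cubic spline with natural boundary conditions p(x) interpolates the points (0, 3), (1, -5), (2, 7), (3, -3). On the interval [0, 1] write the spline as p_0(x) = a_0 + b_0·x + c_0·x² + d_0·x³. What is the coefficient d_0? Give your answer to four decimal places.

With σ_i denoting the second derivative at x_i, h_i = 1, 1, 1, and Δ_i = (y_(i+1) − y_i)/h_i = -8, 12, -10:
  1·σ_0 + 4·σ_1 + 1·σ_2 = 6(Δ_1 - Δ_0) = 120
  1·σ_1 + 4·σ_2 + 1·σ_3 = 6(Δ_2 - Δ_1) = -132
Natural end conditions: σ_0 = σ_3 = 0.
Solving the tridiagonal system: σ_0 = 0, σ_1 = 204/5, σ_2 = -216/5, σ_3 = 0.
On [0, 1], with p_0(x) = a_0 + b_0·x + c_0·x² + d_0·x³: c_0 = σ_0/2 = 0, d_0 = (σ_1 - σ_0)/(6h_0) = 34/5, b_0 = Δ_0 - h_0(2σ_0 + σ_1)/6 = -74/5.

6.8000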